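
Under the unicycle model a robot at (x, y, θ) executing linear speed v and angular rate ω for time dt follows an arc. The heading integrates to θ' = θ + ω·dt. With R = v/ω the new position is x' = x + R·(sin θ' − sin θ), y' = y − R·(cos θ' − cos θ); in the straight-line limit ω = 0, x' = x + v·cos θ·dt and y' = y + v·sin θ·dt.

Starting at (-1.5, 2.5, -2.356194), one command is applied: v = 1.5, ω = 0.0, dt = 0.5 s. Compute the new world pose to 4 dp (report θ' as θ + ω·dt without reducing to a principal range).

(-2.0303, 1.9697, -2.3562)

θ' = -2.3562 + 0.0·0.5 = -2.3562
ω = 0 → straight: x' = -1.5 + 1.5·cos(-2.3562)·0.5 = -2.0303
y' = 2.5 + 1.5·sin(-2.3562)·0.5 = 1.9697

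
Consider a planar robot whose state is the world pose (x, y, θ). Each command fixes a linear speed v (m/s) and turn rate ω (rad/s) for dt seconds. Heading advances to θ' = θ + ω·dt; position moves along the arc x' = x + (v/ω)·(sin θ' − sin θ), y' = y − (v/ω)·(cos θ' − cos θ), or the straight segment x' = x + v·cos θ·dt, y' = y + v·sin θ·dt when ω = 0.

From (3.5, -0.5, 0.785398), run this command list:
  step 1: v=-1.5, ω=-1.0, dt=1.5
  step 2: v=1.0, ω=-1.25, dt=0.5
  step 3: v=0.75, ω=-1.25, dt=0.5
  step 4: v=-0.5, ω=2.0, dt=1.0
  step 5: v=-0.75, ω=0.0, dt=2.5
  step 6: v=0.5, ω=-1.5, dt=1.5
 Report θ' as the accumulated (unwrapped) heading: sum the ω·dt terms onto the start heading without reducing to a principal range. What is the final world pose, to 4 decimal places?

(-0.1543, -1.6148, -2.2146)

step 1: θ'=-0.7146 (R=1.5000) → pose (1.4564, -0.5724, -0.7146)
step 2: θ'=-1.3396 (R=-0.8000) → pose (1.7108, -0.9933, -1.3396)
step 3: θ'=-1.9646 (R=-0.6000) → pose (1.6809, -1.3610, -1.9646)
step 4: θ'=0.0354 (R=-0.2500) → pose (1.4412, -1.0153, 0.0354)
step 5: θ'=0.0354 (straight) → pose (-0.4327, -1.0816, 0.0354)
step 6: θ'=-2.2146 (R=-0.3333) → pose (-0.1543, -1.6148, -2.2146)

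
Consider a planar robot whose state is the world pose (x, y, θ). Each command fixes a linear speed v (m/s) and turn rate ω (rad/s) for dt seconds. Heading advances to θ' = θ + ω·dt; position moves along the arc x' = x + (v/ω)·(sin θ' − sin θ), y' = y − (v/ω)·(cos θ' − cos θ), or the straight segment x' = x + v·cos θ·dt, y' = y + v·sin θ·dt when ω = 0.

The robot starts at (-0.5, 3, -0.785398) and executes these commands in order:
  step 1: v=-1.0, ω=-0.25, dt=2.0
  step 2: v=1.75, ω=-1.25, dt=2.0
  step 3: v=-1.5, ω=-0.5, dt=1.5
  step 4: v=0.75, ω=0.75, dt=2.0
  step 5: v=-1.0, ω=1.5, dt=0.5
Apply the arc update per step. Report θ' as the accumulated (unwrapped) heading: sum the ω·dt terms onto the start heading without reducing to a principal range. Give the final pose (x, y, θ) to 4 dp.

step 1: θ'=-1.2854 (R=4.0000) → pose (-1.5098, 4.7023, -1.2854)
step 2: θ'=-3.7854 (R=-1.4000) → pose (-3.6935, 3.1884, -3.7854)
step 3: θ'=-4.5354 (R=3.0000) → pose (-2.5411, 1.3171, -4.5354)
step 4: θ'=-3.0354 (R=1.0000) → pose (-3.6315, 2.1354, -3.0354)
step 5: θ'=-2.2854 (R=-0.6667) → pose (-3.1985, 2.3615, -2.2854)

(-3.1985, 2.3615, -2.2854)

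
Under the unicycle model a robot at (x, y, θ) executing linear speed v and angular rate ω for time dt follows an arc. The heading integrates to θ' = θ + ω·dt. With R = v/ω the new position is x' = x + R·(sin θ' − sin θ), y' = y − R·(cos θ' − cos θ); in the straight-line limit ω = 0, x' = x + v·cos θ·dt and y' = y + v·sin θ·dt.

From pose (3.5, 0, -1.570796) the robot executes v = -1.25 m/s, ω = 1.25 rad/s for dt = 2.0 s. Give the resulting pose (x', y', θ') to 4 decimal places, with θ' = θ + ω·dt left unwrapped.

(1.6989, 0.5985, 0.9292)

θ' = -1.5708 + 1.25·2.0 = 0.9292
R = v/ω = -1.25/1.25 = -1.0000
x' = 3.5 + -1.0000·(sin 0.9292 − sin -1.5708) = 1.6989
y' = 0 − -1.0000·(cos 0.9292 − cos -1.5708) = 0.5985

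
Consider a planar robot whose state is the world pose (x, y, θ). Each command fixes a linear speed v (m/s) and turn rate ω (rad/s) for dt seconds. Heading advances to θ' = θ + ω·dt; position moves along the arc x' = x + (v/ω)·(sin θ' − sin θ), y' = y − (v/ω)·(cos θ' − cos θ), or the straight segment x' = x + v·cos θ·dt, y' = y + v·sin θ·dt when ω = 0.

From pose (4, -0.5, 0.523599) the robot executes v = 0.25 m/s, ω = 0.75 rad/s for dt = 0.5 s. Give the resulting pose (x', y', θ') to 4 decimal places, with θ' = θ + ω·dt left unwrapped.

(4.0942, -0.4189, 0.8986)

θ' = 0.5236 + 0.75·0.5 = 0.8986
R = v/ω = 0.25/0.75 = 0.3333
x' = 4 + 0.3333·(sin 0.8986 − sin 0.5236) = 4.0942
y' = -0.5 − 0.3333·(cos 0.8986 − cos 0.5236) = -0.4189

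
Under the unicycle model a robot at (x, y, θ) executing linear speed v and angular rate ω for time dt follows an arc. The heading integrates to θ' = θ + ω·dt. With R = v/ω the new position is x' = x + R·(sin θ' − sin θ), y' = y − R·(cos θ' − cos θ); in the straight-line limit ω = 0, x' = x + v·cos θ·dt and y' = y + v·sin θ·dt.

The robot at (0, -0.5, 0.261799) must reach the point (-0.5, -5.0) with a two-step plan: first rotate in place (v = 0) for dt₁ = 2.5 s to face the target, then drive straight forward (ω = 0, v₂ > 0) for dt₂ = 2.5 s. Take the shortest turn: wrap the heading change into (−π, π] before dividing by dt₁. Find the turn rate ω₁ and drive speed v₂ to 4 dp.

ω₁ = -0.7773, v₂ = 1.8111

heading to target = atan2(-5−-0.5, -0.5−0) = -1.6815
Δθ = wrap(-1.6815 − 0.2618) = -1.9433; ω₁ = Δθ/dt₁ = -0.7773
distance = √((-0.5−0)² + (-5−-0.5)²) = 4.5277; v₂ = distance/dt₂ = 1.8111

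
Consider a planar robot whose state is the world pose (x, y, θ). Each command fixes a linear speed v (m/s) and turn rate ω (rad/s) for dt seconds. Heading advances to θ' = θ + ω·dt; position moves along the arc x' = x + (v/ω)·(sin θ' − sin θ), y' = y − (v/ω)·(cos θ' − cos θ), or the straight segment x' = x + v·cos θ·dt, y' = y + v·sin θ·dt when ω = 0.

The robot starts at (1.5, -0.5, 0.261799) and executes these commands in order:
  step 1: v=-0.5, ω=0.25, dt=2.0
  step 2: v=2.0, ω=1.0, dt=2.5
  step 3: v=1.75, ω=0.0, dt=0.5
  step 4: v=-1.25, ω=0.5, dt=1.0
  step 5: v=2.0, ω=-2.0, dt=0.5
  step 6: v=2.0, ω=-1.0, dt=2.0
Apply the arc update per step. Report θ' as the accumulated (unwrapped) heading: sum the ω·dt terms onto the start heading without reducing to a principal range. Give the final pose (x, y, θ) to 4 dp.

step 1: θ'=0.7618 (R=-2.0000) → pose (0.6372, -0.9847, 0.7618)
step 2: θ'=3.2618 (R=2.0000) → pose (-0.9831, 2.4481, 3.2618)
step 3: θ'=3.2618 (straight) → pose (-1.8518, 2.3432, 3.2618)
step 4: θ'=3.7618 (R=-2.5000) → pose (-0.6986, 2.7907, 3.7618)
step 5: θ'=2.7618 (R=-1.0000) → pose (-1.6505, 2.6758, 2.7618)
step 6: θ'=0.7618 (R=-2.0000) → pose (-2.2895, 5.9804, 0.7618)

(-2.2895, 5.9804, 0.7618)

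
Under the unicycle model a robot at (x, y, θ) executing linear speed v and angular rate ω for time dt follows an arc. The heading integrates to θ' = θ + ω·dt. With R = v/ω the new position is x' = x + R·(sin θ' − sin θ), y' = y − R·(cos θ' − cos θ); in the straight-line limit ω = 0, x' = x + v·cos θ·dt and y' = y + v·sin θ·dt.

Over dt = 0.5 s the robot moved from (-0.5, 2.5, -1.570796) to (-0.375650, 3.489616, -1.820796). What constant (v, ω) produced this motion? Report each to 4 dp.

Δθ = -1.820796 − -1.570796 = -0.250000
ω = Δθ/dt = -0.250000/0.5 = -0.5000
R = −Δy/(cos θ' − cos θ) = 4.0000
v = R·ω = 4.0000·-0.5000 = -2.0000

v = -2.0000, ω = -0.5000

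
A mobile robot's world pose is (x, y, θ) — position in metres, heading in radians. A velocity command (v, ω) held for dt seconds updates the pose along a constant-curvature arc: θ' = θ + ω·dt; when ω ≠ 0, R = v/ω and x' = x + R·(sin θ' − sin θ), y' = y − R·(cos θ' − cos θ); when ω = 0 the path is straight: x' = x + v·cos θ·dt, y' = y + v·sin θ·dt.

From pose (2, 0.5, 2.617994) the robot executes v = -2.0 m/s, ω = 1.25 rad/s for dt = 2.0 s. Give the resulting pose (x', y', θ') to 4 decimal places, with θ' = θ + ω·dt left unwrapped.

(4.2702, 2.5170, 5.1180)

θ' = 2.6180 + 1.25·2.0 = 5.1180
R = v/ω = -2.0/1.25 = -1.6000
x' = 2 + -1.6000·(sin 5.1180 − sin 2.6180) = 4.2702
y' = 0.5 − -1.6000·(cos 5.1180 − cos 2.6180) = 2.5170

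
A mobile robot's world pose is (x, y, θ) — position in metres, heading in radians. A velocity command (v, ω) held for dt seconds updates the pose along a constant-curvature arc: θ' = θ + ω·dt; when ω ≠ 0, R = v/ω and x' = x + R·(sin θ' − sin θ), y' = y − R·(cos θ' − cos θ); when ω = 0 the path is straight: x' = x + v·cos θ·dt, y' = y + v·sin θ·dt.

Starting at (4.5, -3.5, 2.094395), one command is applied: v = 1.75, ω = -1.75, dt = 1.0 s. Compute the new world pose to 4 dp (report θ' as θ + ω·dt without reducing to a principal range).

(5.0284, -2.0587, 0.3444)

θ' = 2.0944 + -1.75·1.0 = 0.3444
R = v/ω = 1.75/-1.75 = -1.0000
x' = 4.5 + -1.0000·(sin 0.3444 − sin 2.0944) = 5.0284
y' = -3.5 − -1.0000·(cos 0.3444 − cos 2.0944) = -2.0587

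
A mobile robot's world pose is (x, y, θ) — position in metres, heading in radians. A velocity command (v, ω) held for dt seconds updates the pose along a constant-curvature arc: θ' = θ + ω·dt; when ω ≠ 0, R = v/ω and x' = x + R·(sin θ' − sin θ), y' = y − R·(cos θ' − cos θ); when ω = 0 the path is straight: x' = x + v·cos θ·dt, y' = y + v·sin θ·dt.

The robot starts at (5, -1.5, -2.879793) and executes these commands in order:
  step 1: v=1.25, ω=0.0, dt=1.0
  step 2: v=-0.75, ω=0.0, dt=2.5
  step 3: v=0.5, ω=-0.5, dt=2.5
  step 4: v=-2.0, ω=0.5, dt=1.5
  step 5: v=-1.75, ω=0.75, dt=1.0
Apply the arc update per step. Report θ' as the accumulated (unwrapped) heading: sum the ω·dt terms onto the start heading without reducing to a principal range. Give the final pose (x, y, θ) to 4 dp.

(8.5995, -2.3757, -2.6298)

step 1: θ'=-2.8798 (straight) → pose (3.7926, -1.8235, -2.8798)
step 2: θ'=-2.8798 (straight) → pose (5.6037, -1.3382, -2.8798)
step 3: θ'=-4.1298 (R=-1.0000) → pose (4.5098, -0.9225, -4.1298)
step 4: θ'=-3.3798 (R=-4.0000) → pose (6.9062, -2.6088, -3.3798)
step 5: θ'=-2.6298 (R=-2.3333) → pose (8.5995, -2.3757, -2.6298)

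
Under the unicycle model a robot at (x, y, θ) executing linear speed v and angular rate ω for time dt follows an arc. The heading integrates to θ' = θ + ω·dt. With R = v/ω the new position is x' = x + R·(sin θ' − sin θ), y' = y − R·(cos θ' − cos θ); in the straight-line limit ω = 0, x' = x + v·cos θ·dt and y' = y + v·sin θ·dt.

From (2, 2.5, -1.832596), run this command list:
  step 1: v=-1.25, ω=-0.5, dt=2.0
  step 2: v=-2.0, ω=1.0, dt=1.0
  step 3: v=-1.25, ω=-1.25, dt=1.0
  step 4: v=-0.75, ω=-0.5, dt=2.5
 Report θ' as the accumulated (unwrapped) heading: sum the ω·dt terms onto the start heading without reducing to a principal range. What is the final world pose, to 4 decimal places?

(7.3667, 5.4203, -4.3326)

step 1: θ'=-2.8326 (R=2.5000) → pose (3.6546, 4.2345, -2.8326)
step 2: θ'=-1.8326 (R=-2.0000) → pose (4.9782, 5.6222, -1.8326)
step 3: θ'=-3.0826 (R=1.0000) → pose (5.8852, 6.3616, -3.0826)
step 4: θ'=-4.3326 (R=1.5000) → pose (7.3667, 5.4203, -4.3326)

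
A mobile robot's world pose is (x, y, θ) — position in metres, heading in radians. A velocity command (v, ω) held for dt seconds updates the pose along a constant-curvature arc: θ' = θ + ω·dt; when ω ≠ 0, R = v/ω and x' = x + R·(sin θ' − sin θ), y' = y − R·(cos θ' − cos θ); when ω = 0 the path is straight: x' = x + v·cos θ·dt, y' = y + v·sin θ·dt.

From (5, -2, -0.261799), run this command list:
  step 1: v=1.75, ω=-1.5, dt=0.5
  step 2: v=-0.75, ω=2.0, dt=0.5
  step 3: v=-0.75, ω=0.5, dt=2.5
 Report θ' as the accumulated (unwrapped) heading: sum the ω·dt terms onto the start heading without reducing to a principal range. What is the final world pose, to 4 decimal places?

(3.9381, -3.3422, 1.2382)

step 1: θ'=-1.0118 (R=-1.1667) → pose (5.6871, -2.5082, -1.0118)
step 2: θ'=-0.0118 (R=-0.3750) → pose (5.3736, -2.3321, -0.0118)
step 3: θ'=1.2382 (R=-1.5000) → pose (3.9381, -3.3422, 1.2382)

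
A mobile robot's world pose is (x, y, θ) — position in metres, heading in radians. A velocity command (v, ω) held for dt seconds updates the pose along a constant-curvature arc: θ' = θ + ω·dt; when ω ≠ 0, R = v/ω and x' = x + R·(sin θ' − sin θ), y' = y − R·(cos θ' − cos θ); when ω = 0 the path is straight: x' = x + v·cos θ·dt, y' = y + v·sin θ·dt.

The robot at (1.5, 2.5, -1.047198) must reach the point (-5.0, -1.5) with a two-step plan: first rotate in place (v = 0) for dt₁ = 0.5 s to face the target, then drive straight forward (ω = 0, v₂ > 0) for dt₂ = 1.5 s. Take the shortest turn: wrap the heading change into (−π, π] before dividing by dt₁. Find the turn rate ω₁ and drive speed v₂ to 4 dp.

ω₁ = -3.0855, v₂ = 5.0881

heading to target = atan2(-1.5−2.5, -5−1.5) = -2.5899
Δθ = wrap(-2.5899 − -1.0472) = -1.5427; ω₁ = Δθ/dt₁ = -3.0855
distance = √((-5−1.5)² + (-1.5−2.5)²) = 7.6322; v₂ = distance/dt₂ = 5.0881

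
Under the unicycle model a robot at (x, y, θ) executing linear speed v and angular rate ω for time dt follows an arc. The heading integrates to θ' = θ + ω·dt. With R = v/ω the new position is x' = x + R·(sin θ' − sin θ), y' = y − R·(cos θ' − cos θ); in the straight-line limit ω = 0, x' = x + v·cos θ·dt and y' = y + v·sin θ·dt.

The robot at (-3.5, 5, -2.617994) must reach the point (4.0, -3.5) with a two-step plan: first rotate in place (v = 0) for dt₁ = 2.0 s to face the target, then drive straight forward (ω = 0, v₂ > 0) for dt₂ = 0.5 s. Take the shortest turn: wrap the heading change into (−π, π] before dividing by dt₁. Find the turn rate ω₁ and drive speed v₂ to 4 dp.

heading to target = atan2(-3.5−5, 4−-3.5) = -0.8478
Δθ = wrap(-0.8478 − -2.6180) = 1.7702; ω₁ = Δθ/dt₁ = 0.8851
distance = √((4−-3.5)² + (-3.5−5)²) = 11.3358; v₂ = distance/dt₂ = 22.6716

ω₁ = 0.8851, v₂ = 22.6716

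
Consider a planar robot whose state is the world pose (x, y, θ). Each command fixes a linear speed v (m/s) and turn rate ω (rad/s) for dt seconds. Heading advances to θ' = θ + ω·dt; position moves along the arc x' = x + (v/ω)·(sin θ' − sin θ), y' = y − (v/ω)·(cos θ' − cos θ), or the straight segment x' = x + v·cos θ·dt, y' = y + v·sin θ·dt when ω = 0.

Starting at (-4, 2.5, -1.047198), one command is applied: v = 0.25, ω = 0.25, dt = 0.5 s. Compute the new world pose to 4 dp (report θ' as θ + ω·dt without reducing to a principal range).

(-3.9309, 2.3959, -0.9222)

θ' = -1.0472 + 0.25·0.5 = -0.9222
R = v/ω = 0.25/0.25 = 1.0000
x' = -4 + 1.0000·(sin -0.9222 − sin -1.0472) = -3.9309
y' = 2.5 − 1.0000·(cos -0.9222 − cos -1.0472) = 2.3959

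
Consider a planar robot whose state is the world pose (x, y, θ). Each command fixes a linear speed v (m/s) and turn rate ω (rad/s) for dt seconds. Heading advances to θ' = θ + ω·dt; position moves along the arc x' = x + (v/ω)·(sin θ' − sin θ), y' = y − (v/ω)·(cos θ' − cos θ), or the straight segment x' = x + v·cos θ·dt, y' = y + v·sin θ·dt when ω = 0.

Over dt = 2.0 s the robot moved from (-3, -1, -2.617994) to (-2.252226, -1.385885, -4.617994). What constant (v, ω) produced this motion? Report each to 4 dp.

Δθ = -4.617994 − -2.617994 = -2.000000
ω = Δθ/dt = -2.000000/2.0 = -1.0000
R = Δx/(sin θ' − sin θ) = 0.5000
v = R·ω = 0.5000·-1.0000 = -0.5000

v = -0.5000, ω = -1.0000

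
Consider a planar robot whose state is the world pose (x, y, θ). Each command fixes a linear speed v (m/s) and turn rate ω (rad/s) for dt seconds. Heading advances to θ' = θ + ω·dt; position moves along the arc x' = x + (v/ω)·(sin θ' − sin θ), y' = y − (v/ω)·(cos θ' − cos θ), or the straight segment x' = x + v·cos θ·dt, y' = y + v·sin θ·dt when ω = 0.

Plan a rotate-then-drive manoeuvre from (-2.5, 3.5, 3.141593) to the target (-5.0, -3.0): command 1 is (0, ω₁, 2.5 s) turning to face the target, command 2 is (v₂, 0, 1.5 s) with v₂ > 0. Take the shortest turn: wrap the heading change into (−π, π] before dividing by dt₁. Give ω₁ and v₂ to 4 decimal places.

ω₁ = 0.4814, v₂ = 4.6428

heading to target = atan2(-3−3.5, -5−-2.5) = -1.9380
Δθ = wrap(-1.9380 − 3.1416) = 1.2036; ω₁ = Δθ/dt₁ = 0.4814
distance = √((-5−-2.5)² + (-3−3.5)²) = 6.9642; v₂ = distance/dt₂ = 4.6428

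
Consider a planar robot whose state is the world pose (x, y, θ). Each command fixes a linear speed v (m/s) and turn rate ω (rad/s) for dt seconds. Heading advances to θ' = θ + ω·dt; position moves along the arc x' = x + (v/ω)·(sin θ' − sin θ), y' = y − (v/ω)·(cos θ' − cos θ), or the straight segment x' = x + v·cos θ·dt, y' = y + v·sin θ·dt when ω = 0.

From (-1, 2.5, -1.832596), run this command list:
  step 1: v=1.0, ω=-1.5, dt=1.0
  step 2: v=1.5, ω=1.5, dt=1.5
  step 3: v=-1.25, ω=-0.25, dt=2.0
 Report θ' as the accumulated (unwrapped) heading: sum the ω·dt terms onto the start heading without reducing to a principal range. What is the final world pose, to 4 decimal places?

step 1: θ'=-3.3326 (R=-0.6667) → pose (-1.7705, 2.0180, -3.3326)
step 2: θ'=-1.0826 (R=1.0000) → pose (-2.8435, 0.5672, -1.0826)
step 3: θ'=-1.5826 (R=5.0000) → pose (-3.4273, 2.9713, -1.5826)

(-3.4273, 2.9713, -1.5826)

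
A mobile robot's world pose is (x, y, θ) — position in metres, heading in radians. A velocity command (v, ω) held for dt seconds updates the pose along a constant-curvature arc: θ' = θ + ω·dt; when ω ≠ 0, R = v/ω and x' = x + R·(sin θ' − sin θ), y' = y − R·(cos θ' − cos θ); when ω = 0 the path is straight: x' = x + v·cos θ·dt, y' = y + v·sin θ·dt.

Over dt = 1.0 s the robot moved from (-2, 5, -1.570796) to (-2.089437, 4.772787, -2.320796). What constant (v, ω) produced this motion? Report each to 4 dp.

v = 0.2500, ω = -0.7500

Δθ = -2.320796 − -1.570796 = -0.750000
ω = Δθ/dt = -0.750000/1.0 = -0.7500
R = −Δy/(cos θ' − cos θ) = -0.3333
v = R·ω = -0.3333·-0.7500 = 0.2500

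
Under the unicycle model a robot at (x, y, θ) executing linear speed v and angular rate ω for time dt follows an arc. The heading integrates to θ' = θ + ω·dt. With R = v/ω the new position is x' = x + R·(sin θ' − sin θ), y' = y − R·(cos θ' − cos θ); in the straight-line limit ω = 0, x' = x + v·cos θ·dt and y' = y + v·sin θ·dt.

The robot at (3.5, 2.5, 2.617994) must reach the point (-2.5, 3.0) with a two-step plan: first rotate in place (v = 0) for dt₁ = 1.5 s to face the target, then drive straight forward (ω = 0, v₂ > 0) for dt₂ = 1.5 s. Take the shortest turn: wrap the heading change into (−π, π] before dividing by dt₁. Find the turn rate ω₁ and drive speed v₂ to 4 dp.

heading to target = atan2(3−2.5, -2.5−3.5) = 3.0585
Δθ = wrap(3.0585 − 2.6180) = 0.4405; ω₁ = Δθ/dt₁ = 0.2936
distance = √((-2.5−3.5)² + (3−2.5)²) = 6.0208; v₂ = distance/dt₂ = 4.0139

ω₁ = 0.2936, v₂ = 4.0139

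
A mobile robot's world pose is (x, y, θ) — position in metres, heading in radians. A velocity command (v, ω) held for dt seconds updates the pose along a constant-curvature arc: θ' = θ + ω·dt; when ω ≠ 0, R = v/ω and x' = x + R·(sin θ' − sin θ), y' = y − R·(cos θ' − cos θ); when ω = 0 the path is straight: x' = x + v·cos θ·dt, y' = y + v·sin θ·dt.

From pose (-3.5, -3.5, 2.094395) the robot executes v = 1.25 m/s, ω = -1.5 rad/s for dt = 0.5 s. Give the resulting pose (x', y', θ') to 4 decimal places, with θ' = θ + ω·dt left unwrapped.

θ' = 2.0944 + -1.5·0.5 = 1.3444
R = v/ω = 1.25/-1.5 = -0.8333
x' = -3.5 + -0.8333·(sin 1.3444 − sin 2.0944) = -3.5904
y' = -3.5 − -0.8333·(cos 1.3444 − cos 2.0944) = -2.8963

(-3.5904, -2.8963, 1.3444)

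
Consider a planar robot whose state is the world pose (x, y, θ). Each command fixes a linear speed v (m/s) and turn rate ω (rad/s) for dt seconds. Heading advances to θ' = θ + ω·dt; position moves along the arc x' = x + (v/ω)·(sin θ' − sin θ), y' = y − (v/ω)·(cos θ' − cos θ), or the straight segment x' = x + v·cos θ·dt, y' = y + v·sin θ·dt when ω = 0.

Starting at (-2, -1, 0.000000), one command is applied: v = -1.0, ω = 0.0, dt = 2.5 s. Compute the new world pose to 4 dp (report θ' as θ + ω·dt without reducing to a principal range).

θ' = 0.0000 + 0.0·2.5 = 0.0000
ω = 0 → straight: x' = -2 + -1.0·cos(0.0000)·2.5 = -4.5000
y' = -1 + -1.0·sin(0.0000)·2.5 = -1.0000

(-4.5000, -1.0000, 0.0000)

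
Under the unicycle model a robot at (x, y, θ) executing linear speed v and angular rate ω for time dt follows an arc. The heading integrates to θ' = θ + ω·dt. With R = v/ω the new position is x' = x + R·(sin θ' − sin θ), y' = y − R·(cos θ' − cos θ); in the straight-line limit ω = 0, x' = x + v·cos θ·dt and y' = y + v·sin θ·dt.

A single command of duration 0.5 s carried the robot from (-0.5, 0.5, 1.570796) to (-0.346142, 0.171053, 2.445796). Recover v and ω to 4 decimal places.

Δθ = 2.445796 − 1.570796 = 0.875000
ω = Δθ/dt = 0.875000/0.5 = 1.7500
R = −Δy/(cos θ' − cos θ) = -0.4286
v = R·ω = -0.4286·1.7500 = -0.7500

v = -0.7500, ω = 1.7500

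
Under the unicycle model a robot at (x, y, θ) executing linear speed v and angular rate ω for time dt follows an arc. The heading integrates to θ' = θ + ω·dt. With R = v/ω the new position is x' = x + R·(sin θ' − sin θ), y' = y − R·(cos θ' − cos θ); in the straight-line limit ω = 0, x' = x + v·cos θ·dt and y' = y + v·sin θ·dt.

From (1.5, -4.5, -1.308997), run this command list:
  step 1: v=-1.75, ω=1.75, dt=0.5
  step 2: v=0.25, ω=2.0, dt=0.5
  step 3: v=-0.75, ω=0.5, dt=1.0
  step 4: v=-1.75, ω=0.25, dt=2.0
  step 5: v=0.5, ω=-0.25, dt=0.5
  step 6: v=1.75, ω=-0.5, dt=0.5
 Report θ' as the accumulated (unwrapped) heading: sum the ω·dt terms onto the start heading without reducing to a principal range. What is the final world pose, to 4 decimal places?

step 1: θ'=-0.4340 (R=-1.0000) → pose (0.9546, -3.8515, -0.4340)
step 2: θ'=0.5660 (R=0.1250) → pose (1.0742, -3.8436, 0.5660)
step 3: θ'=1.0660 (R=-1.5000) → pose (0.5657, -4.3843, 1.0660)
step 4: θ'=1.5660 (R=-7.0000) → pose (-0.3073, -7.7361, 1.5660)
step 5: θ'=1.4410 (R=-2.0000) → pose (-0.2905, -7.4868, 1.4410)
step 6: θ'=1.1910 (R=-3.5000) → pose (-0.0706, -6.6423, 1.1910)

(-0.0706, -6.6423, 1.1910)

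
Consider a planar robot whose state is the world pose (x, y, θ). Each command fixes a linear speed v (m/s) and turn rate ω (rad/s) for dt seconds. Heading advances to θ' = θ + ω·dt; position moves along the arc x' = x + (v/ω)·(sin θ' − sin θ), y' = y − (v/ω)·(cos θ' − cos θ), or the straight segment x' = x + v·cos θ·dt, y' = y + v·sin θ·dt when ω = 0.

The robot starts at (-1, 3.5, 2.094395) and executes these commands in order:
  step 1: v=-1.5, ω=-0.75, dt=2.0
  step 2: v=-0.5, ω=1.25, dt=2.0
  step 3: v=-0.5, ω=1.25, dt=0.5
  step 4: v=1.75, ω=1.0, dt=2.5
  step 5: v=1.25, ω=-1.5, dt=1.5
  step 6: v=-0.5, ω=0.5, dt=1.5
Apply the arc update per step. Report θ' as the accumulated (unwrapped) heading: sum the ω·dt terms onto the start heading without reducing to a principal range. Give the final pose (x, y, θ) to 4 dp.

(0.4988, -3.7477, 4.7194)

step 1: θ'=0.5944 (R=2.0000) → pose (-1.6120, 0.8430, 0.5944)
step 2: θ'=3.0944 (R=-0.4000) → pose (-1.4069, 0.1121, 3.0944)
step 3: θ'=3.7194 (R=-0.4000) → pose (-1.1696, 0.1766, 3.7194)
step 4: θ'=6.2194 (R=1.7500) → pose (-0.3253, -3.0358, 6.2194)
step 5: θ'=3.9694 (R=-0.8333) → pose (0.2353, -4.4312, 3.9694)
step 6: θ'=4.7194 (R=-1.0000) → pose (0.4988, -3.7477, 4.7194)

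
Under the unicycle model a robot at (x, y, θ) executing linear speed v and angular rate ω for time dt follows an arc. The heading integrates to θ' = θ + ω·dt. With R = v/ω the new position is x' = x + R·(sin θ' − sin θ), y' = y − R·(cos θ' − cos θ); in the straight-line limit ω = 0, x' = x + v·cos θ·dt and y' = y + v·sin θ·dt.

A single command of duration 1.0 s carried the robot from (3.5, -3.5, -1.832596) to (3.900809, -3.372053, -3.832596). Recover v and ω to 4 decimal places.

v = -0.5000, ω = -2.0000

Δθ = -3.832596 − -1.832596 = -2.000000
ω = Δθ/dt = -2.000000/1.0 = -2.0000
R = Δx/(sin θ' − sin θ) = 0.2500
v = R·ω = 0.2500·-2.0000 = -0.5000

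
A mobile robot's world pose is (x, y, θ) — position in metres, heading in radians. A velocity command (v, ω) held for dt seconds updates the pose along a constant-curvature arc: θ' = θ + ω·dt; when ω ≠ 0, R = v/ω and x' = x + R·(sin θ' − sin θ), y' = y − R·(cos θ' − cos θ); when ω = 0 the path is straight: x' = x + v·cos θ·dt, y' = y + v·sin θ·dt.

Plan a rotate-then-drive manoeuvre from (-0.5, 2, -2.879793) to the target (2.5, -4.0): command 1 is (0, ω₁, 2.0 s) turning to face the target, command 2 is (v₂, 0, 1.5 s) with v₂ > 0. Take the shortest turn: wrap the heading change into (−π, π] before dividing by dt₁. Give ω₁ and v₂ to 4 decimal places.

heading to target = atan2(-4−2, 2.5−-0.5) = -1.1071
Δθ = wrap(-1.1071 − -2.8798) = 1.7726; ω₁ = Δθ/dt₁ = 0.8863
distance = √((2.5−-0.5)² + (-4−2)²) = 6.7082; v₂ = distance/dt₂ = 4.4721

ω₁ = 0.8863, v₂ = 4.4721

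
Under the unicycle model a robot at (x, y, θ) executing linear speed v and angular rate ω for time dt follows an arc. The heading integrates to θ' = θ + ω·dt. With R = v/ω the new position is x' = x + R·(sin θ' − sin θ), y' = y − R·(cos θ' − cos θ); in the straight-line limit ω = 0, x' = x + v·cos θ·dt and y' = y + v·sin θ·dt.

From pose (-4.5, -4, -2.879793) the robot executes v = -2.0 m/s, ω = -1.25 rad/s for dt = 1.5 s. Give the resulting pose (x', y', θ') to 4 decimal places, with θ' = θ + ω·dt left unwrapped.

(-2.4873, -5.6133, -4.7548)

θ' = -2.8798 + -1.25·1.5 = -4.7548
R = v/ω = -2.0/-1.25 = 1.6000
x' = -4.5 + 1.6000·(sin -4.7548 − sin -2.8798) = -2.4873
y' = -4 − 1.6000·(cos -4.7548 − cos -2.8798) = -5.6133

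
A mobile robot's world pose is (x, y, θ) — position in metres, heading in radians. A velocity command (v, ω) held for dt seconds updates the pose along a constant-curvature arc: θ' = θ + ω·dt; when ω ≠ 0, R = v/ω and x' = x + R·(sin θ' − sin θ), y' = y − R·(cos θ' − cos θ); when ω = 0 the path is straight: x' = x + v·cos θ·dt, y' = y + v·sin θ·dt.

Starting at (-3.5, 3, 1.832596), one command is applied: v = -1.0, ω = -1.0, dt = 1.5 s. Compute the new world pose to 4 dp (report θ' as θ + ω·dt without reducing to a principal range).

θ' = 1.8326 + -1.0·1.5 = 0.3326
R = v/ω = -1.0/-1.0 = 1.0000
x' = -3.5 + 1.0000·(sin 0.3326 − sin 1.8326) = -4.1394
y' = 3 − 1.0000·(cos 0.3326 − cos 1.8326) = 1.7960

(-4.1394, 1.7960, 0.3326)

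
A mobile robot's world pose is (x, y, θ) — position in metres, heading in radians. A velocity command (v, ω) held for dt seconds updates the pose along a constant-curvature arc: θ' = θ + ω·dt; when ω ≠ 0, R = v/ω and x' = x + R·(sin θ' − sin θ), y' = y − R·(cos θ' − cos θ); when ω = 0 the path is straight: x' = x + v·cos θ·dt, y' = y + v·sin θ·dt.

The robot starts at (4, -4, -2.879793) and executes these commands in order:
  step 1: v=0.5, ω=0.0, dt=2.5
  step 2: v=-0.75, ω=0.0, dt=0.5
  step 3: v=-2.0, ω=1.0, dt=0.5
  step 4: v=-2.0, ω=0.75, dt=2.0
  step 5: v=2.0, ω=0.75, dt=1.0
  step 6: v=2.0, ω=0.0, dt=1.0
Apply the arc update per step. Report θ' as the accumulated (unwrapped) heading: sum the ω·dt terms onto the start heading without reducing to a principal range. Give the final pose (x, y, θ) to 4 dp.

step 1: θ'=-2.8798 (straight) → pose (2.7926, -4.3235, -2.8798)
step 2: θ'=-2.8798 (straight) → pose (3.1548, -4.2265, -2.8798)
step 3: θ'=-2.3798 (R=-2.0000) → pose (4.0176, -3.7418, -2.3798)
step 4: θ'=-0.8798 (R=-2.6667) → pose (4.2320, -0.1127, -0.8798)
step 5: θ'=-0.1298 (R=2.6667) → pose (5.9418, -1.0575, -0.1298)
step 6: θ'=-0.1298 (straight) → pose (7.9250, -1.3163, -0.1298)

(7.9250, -1.3163, -0.1298)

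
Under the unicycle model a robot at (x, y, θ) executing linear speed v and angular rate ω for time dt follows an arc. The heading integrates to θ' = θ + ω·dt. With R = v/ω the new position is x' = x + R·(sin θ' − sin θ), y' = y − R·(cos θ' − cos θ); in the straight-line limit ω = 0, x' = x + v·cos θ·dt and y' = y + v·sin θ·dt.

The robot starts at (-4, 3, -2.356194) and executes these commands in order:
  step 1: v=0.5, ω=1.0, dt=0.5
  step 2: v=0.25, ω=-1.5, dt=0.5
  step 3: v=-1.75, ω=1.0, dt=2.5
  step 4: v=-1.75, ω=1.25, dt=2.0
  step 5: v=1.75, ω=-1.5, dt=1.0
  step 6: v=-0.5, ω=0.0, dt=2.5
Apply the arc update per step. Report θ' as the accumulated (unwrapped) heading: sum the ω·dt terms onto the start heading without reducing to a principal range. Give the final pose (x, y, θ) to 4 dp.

(-6.9079, 4.1294, 0.8938)

step 1: θ'=-1.8562 (R=0.5000) → pose (-4.1262, 2.7872, -1.8562)
step 2: θ'=-2.6062 (R=-0.1667) → pose (-4.2011, 2.6908, -2.6062)
step 3: θ'=-0.1062 (R=-1.7500) → pose (-4.9084, 5.9361, -0.1062)
step 4: θ'=2.3938 (R=-1.4000) → pose (-6.0089, 3.5175, 2.3938)
step 5: θ'=0.8938 (R=-1.1667) → pose (-6.1249, 5.1037, 0.8938)
step 6: θ'=0.8938 (straight) → pose (-6.9079, 4.1294, 0.8938)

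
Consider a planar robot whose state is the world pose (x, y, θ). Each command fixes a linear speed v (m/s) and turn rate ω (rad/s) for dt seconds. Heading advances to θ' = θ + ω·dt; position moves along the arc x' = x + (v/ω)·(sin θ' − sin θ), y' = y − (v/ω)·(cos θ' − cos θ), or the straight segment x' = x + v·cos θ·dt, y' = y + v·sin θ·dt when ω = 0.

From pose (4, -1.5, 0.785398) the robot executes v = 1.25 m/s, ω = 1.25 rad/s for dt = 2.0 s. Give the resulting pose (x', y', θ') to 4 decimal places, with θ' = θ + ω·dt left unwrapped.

θ' = 0.7854 + 1.25·2.0 = 3.2854
R = v/ω = 1.25/1.25 = 1.0000
x' = 4 + 1.0000·(sin 3.2854 − sin 0.7854) = 3.1496
y' = -1.5 − 1.0000·(cos 3.2854 − cos 0.7854) = 0.1968

(3.1496, 0.1968, 3.2854)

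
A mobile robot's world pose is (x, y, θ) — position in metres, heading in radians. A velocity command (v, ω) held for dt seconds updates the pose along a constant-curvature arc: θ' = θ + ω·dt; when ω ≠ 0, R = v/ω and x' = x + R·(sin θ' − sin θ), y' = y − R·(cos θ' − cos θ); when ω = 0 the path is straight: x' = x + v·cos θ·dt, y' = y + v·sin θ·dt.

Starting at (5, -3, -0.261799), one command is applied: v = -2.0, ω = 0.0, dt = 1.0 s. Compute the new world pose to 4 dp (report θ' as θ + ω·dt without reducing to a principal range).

(3.0681, -2.4824, -0.2618)

θ' = -0.2618 + 0.0·1.0 = -0.2618
ω = 0 → straight: x' = 5 + -2.0·cos(-0.2618)·1.0 = 3.0681
y' = -3 + -2.0·sin(-0.2618)·1.0 = -2.4824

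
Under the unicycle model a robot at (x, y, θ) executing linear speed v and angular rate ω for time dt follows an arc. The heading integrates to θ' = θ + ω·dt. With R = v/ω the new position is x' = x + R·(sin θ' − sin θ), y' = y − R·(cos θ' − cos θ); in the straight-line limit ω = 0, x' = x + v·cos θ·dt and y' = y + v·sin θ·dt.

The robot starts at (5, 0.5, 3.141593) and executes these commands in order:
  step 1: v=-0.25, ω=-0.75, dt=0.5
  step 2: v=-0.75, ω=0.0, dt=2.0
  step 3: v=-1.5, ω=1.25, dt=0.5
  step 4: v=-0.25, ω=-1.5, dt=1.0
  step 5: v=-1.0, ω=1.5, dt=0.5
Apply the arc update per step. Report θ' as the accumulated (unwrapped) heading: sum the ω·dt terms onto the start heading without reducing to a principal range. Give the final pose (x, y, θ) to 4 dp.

step 1: θ'=2.7666 (R=0.3333) → pose (5.1221, 0.4768, 2.7666)
step 2: θ'=2.7666 (straight) → pose (6.5179, -0.0726, 2.7666)
step 3: θ'=3.3916 (R=-1.2000) → pose (7.2543, -0.1187, 3.3916)
step 4: θ'=1.8916 (R=0.1667) → pose (7.4537, -0.2276, 1.8916)
step 5: θ'=2.6416 (R=-0.6667) → pose (7.7667, -0.6024, 2.6416)

(7.7667, -0.6024, 2.6416)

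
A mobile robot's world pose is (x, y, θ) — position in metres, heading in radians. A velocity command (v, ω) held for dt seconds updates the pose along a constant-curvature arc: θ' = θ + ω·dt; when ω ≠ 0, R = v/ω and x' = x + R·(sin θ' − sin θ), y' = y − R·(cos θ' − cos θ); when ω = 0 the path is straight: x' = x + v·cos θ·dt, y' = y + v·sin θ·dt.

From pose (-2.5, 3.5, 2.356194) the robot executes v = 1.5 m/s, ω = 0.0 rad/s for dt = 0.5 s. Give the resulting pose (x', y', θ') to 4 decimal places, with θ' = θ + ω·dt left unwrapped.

(-3.0303, 4.0303, 2.3562)

θ' = 2.3562 + 0.0·0.5 = 2.3562
ω = 0 → straight: x' = -2.5 + 1.5·cos(2.3562)·0.5 = -3.0303
y' = 3.5 + 1.5·sin(2.3562)·0.5 = 4.0303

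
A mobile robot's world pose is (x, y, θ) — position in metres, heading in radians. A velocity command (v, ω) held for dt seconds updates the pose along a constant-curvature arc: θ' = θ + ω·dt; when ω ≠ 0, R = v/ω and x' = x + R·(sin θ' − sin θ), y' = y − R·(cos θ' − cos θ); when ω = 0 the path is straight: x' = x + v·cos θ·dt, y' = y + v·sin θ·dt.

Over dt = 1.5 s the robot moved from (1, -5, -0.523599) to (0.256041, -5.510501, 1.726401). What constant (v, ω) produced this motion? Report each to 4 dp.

v = -0.7500, ω = 1.5000

Δθ = 1.726401 − -0.523599 = 2.250000
ω = Δθ/dt = 2.250000/1.5 = 1.5000
R = Δx/(sin θ' − sin θ) = -0.5000
v = R·ω = -0.5000·1.5000 = -0.7500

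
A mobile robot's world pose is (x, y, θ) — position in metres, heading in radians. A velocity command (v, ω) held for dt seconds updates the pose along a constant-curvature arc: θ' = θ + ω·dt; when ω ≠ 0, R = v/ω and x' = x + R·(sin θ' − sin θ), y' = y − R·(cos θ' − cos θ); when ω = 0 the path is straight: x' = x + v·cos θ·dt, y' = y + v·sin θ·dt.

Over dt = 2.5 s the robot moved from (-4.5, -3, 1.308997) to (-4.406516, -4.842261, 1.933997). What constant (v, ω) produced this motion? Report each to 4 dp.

v = -0.7500, ω = 0.2500

Δθ = 1.933997 − 1.308997 = 0.625000
ω = Δθ/dt = 0.625000/2.5 = 0.2500
R = −Δy/(cos θ' − cos θ) = -3.0000
v = R·ω = -3.0000·0.2500 = -0.7500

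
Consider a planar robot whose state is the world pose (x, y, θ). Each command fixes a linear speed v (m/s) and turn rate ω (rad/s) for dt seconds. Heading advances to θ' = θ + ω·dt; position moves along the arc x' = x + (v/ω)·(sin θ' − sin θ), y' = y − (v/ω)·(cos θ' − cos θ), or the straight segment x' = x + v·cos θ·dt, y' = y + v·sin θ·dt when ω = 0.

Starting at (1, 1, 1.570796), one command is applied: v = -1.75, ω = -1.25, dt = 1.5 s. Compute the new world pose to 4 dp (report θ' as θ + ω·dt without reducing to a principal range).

(-0.8193, -0.3357, -0.3042)

θ' = 1.5708 + -1.25·1.5 = -0.3042
R = v/ω = -1.75/-1.25 = 1.4000
x' = 1 + 1.4000·(sin -0.3042 − sin 1.5708) = -0.8193
y' = 1 − 1.4000·(cos -0.3042 − cos 1.5708) = -0.3357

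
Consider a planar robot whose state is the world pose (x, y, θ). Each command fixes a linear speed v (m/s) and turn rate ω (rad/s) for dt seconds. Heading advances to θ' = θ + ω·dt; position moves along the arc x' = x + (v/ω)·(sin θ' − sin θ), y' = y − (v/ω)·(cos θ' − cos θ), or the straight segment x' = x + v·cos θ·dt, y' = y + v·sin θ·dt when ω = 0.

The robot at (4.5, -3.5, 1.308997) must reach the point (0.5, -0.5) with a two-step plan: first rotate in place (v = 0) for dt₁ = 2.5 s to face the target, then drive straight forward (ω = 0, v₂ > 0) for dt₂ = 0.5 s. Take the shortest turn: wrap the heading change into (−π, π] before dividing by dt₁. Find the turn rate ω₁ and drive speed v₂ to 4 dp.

heading to target = atan2(-0.5−-3.5, 0.5−4.5) = 2.4981
Δθ = wrap(2.4981 − 1.3090) = 1.1891; ω₁ = Δθ/dt₁ = 0.4756
distance = √((0.5−4.5)² + (-0.5−-3.5)²) = 5.0000; v₂ = distance/dt₂ = 10.0000

ω₁ = 0.4756, v₂ = 10.0000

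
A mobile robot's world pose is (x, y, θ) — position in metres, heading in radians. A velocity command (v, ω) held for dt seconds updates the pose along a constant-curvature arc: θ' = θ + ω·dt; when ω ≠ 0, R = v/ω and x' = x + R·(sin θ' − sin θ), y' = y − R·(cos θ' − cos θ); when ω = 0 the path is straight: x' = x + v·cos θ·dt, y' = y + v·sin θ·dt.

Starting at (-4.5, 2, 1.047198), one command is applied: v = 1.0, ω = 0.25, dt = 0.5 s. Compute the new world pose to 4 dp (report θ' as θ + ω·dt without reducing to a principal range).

θ' = 1.0472 + 0.25·0.5 = 1.1722
R = v/ω = 1.0/0.25 = 4.0000
x' = -4.5 + 4.0000·(sin 1.1722 − sin 1.0472) = -4.2777
y' = 2 − 4.0000·(cos 1.1722 − cos 1.0472) = 2.4475

(-4.2777, 2.4475, 1.1722)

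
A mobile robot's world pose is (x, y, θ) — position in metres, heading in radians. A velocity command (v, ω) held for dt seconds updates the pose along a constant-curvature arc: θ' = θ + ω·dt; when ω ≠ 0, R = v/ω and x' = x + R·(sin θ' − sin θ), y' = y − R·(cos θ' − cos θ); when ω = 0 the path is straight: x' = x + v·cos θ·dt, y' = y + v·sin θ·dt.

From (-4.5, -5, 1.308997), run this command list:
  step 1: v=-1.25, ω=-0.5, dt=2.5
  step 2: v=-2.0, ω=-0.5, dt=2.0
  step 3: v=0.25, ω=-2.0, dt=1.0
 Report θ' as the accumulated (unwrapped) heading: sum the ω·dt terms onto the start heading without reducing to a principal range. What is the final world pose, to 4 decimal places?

step 1: θ'=0.0590 (R=2.5000) → pose (-6.7674, -6.8486, 0.0590)
step 2: θ'=-0.9410 (R=4.0000) → pose (-10.2359, -5.2115, -0.9410)
step 3: θ'=-2.9410 (R=-0.1250) → pose (-10.3120, -5.4076, -2.9410)

(-10.3120, -5.4076, -2.9410)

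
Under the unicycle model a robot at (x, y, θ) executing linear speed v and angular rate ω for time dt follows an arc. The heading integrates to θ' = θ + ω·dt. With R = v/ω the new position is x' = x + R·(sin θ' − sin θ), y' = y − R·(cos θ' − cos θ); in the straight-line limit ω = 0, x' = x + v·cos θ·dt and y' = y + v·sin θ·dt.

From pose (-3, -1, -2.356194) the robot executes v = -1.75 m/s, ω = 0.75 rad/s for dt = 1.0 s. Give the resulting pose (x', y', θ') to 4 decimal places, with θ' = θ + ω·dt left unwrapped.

θ' = -2.3562 + 0.75·1.0 = -1.6062
R = v/ω = -1.75/0.75 = -2.3333
x' = -3 + -2.3333·(sin -1.6062 − sin -2.3562) = -2.3180
y' = -1 − -2.3333·(cos -1.6062 − cos -2.3562) = 0.5673

(-2.3180, 0.5673, -1.6062)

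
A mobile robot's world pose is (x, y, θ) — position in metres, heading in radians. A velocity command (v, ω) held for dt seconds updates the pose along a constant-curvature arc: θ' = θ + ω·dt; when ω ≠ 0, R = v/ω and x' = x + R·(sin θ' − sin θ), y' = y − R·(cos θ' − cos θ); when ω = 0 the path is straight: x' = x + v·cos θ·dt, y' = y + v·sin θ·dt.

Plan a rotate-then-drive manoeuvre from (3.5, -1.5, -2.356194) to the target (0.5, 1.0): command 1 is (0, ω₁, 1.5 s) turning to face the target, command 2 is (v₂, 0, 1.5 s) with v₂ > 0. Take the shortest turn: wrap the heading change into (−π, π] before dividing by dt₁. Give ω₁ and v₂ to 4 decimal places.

heading to target = atan2(1−-1.5, 0.5−3.5) = 2.4469
Δθ = wrap(2.4469 − -2.3562) = -1.4801; ω₁ = Δθ/dt₁ = -0.9868
distance = √((0.5−3.5)² + (1−-1.5)²) = 3.9051; v₂ = distance/dt₂ = 2.6034

ω₁ = -0.9868, v₂ = 2.6034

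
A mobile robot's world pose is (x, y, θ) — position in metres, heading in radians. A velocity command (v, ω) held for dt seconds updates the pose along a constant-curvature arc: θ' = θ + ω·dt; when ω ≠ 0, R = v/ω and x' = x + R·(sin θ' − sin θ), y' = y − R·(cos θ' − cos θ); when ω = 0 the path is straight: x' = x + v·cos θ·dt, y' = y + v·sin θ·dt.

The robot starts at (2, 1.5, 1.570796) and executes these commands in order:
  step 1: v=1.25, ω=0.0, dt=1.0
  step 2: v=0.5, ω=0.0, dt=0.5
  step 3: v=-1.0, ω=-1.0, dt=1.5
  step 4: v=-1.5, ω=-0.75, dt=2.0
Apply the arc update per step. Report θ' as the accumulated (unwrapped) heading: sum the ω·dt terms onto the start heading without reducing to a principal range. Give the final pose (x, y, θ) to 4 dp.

(-1.0507, 3.7153, -1.4292)

step 1: θ'=1.5708 (straight) → pose (2.0000, 2.7500, 1.5708)
step 2: θ'=1.5708 (straight) → pose (2.0000, 3.0000, 1.5708)
step 3: θ'=0.0708 (R=1.0000) → pose (1.0707, 2.0025, 0.0708)
step 4: θ'=-1.4292 (R=2.0000) → pose (-1.0507, 3.7153, -1.4292)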